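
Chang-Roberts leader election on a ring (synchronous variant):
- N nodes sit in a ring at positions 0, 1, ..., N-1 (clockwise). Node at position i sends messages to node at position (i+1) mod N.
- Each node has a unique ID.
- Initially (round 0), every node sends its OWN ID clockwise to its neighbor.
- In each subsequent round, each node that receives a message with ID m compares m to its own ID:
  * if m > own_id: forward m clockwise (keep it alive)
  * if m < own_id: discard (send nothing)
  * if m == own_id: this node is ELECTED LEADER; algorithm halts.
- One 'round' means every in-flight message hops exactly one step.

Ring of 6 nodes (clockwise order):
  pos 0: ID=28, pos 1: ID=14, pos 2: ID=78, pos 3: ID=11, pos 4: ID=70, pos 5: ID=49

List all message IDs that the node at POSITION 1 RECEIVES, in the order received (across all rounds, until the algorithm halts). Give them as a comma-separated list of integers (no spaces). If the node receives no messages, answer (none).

Answer: 28,49,70,78

Derivation:
Round 1: pos1(id14) recv 28: fwd; pos2(id78) recv 14: drop; pos3(id11) recv 78: fwd; pos4(id70) recv 11: drop; pos5(id49) recv 70: fwd; pos0(id28) recv 49: fwd
Round 2: pos2(id78) recv 28: drop; pos4(id70) recv 78: fwd; pos0(id28) recv 70: fwd; pos1(id14) recv 49: fwd
Round 3: pos5(id49) recv 78: fwd; pos1(id14) recv 70: fwd; pos2(id78) recv 49: drop
Round 4: pos0(id28) recv 78: fwd; pos2(id78) recv 70: drop
Round 5: pos1(id14) recv 78: fwd
Round 6: pos2(id78) recv 78: ELECTED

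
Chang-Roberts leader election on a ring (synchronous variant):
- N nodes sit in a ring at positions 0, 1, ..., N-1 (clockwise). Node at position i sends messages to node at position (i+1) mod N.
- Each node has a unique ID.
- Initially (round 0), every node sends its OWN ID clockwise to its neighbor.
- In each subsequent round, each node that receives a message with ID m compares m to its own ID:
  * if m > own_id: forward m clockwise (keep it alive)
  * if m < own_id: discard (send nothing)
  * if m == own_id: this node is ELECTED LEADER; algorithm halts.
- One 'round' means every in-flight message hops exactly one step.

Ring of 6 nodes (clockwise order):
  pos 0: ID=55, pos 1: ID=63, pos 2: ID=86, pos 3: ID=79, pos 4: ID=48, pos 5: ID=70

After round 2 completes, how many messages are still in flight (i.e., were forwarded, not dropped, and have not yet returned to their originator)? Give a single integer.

Answer: 3

Derivation:
Round 1: pos1(id63) recv 55: drop; pos2(id86) recv 63: drop; pos3(id79) recv 86: fwd; pos4(id48) recv 79: fwd; pos5(id70) recv 48: drop; pos0(id55) recv 70: fwd
Round 2: pos4(id48) recv 86: fwd; pos5(id70) recv 79: fwd; pos1(id63) recv 70: fwd
After round 2: 3 messages still in flight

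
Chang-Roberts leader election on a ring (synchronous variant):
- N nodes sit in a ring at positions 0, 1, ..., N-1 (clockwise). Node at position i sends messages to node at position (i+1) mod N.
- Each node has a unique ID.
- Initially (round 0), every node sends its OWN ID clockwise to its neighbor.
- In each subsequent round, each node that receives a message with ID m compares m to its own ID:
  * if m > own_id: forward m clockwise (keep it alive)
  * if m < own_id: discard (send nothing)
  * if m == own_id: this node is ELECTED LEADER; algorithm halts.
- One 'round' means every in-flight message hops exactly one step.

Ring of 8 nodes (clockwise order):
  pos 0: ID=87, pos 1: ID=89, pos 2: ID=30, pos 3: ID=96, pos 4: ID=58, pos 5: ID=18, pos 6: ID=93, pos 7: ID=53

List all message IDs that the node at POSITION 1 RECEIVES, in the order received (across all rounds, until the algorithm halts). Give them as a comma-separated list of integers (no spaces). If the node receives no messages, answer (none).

Answer: 87,93,96

Derivation:
Round 1: pos1(id89) recv 87: drop; pos2(id30) recv 89: fwd; pos3(id96) recv 30: drop; pos4(id58) recv 96: fwd; pos5(id18) recv 58: fwd; pos6(id93) recv 18: drop; pos7(id53) recv 93: fwd; pos0(id87) recv 53: drop
Round 2: pos3(id96) recv 89: drop; pos5(id18) recv 96: fwd; pos6(id93) recv 58: drop; pos0(id87) recv 93: fwd
Round 3: pos6(id93) recv 96: fwd; pos1(id89) recv 93: fwd
Round 4: pos7(id53) recv 96: fwd; pos2(id30) recv 93: fwd
Round 5: pos0(id87) recv 96: fwd; pos3(id96) recv 93: drop
Round 6: pos1(id89) recv 96: fwd
Round 7: pos2(id30) recv 96: fwd
Round 8: pos3(id96) recv 96: ELECTED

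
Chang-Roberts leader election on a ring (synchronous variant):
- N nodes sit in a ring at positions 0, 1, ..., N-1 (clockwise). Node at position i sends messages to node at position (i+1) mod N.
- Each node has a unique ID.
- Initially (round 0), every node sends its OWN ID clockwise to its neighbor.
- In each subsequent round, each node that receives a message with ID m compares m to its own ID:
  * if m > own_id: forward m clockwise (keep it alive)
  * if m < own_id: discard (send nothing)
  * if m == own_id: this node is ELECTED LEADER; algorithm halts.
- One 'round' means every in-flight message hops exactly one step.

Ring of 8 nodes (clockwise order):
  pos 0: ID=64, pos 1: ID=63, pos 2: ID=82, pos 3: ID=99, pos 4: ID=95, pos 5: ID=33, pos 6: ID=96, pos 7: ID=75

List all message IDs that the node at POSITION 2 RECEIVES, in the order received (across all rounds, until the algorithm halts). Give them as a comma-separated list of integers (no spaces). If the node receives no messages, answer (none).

Round 1: pos1(id63) recv 64: fwd; pos2(id82) recv 63: drop; pos3(id99) recv 82: drop; pos4(id95) recv 99: fwd; pos5(id33) recv 95: fwd; pos6(id96) recv 33: drop; pos7(id75) recv 96: fwd; pos0(id64) recv 75: fwd
Round 2: pos2(id82) recv 64: drop; pos5(id33) recv 99: fwd; pos6(id96) recv 95: drop; pos0(id64) recv 96: fwd; pos1(id63) recv 75: fwd
Round 3: pos6(id96) recv 99: fwd; pos1(id63) recv 96: fwd; pos2(id82) recv 75: drop
Round 4: pos7(id75) recv 99: fwd; pos2(id82) recv 96: fwd
Round 5: pos0(id64) recv 99: fwd; pos3(id99) recv 96: drop
Round 6: pos1(id63) recv 99: fwd
Round 7: pos2(id82) recv 99: fwd
Round 8: pos3(id99) recv 99: ELECTED

Answer: 63,64,75,96,99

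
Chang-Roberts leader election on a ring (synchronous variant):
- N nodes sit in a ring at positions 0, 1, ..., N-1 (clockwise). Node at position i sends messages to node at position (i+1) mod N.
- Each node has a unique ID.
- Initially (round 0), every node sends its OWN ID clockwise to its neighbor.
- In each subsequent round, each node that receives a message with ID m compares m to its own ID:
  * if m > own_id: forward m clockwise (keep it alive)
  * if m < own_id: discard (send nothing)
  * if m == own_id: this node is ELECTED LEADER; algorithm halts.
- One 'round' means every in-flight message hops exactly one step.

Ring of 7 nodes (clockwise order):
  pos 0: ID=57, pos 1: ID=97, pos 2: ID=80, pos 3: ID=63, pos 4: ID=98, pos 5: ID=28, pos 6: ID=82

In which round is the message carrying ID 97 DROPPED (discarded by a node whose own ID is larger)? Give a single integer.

Round 1: pos1(id97) recv 57: drop; pos2(id80) recv 97: fwd; pos3(id63) recv 80: fwd; pos4(id98) recv 63: drop; pos5(id28) recv 98: fwd; pos6(id82) recv 28: drop; pos0(id57) recv 82: fwd
Round 2: pos3(id63) recv 97: fwd; pos4(id98) recv 80: drop; pos6(id82) recv 98: fwd; pos1(id97) recv 82: drop
Round 3: pos4(id98) recv 97: drop; pos0(id57) recv 98: fwd
Round 4: pos1(id97) recv 98: fwd
Round 5: pos2(id80) recv 98: fwd
Round 6: pos3(id63) recv 98: fwd
Round 7: pos4(id98) recv 98: ELECTED
Message ID 97 originates at pos 1; dropped at pos 4 in round 3

Answer: 3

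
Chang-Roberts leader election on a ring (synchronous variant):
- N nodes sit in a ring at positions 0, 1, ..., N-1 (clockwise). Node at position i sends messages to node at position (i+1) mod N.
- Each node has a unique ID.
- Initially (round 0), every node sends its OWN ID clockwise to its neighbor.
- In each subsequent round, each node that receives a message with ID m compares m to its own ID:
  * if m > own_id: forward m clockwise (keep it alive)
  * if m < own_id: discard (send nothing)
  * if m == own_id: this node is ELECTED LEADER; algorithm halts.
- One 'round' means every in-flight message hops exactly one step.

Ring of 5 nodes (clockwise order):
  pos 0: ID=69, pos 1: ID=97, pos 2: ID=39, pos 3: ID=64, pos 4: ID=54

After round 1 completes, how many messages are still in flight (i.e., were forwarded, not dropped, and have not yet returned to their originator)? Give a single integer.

Answer: 2

Derivation:
Round 1: pos1(id97) recv 69: drop; pos2(id39) recv 97: fwd; pos3(id64) recv 39: drop; pos4(id54) recv 64: fwd; pos0(id69) recv 54: drop
After round 1: 2 messages still in flight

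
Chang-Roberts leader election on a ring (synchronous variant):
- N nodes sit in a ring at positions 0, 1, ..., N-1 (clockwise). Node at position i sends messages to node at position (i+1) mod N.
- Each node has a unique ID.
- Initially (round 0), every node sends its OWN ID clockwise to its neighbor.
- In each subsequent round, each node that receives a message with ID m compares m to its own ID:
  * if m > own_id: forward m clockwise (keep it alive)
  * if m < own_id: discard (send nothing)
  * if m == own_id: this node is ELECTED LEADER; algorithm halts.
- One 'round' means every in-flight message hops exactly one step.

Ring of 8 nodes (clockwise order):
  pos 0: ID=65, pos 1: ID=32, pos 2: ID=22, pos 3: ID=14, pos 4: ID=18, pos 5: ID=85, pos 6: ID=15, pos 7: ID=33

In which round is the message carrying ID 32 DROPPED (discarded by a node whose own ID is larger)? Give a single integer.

Round 1: pos1(id32) recv 65: fwd; pos2(id22) recv 32: fwd; pos3(id14) recv 22: fwd; pos4(id18) recv 14: drop; pos5(id85) recv 18: drop; pos6(id15) recv 85: fwd; pos7(id33) recv 15: drop; pos0(id65) recv 33: drop
Round 2: pos2(id22) recv 65: fwd; pos3(id14) recv 32: fwd; pos4(id18) recv 22: fwd; pos7(id33) recv 85: fwd
Round 3: pos3(id14) recv 65: fwd; pos4(id18) recv 32: fwd; pos5(id85) recv 22: drop; pos0(id65) recv 85: fwd
Round 4: pos4(id18) recv 65: fwd; pos5(id85) recv 32: drop; pos1(id32) recv 85: fwd
Round 5: pos5(id85) recv 65: drop; pos2(id22) recv 85: fwd
Round 6: pos3(id14) recv 85: fwd
Round 7: pos4(id18) recv 85: fwd
Round 8: pos5(id85) recv 85: ELECTED
Message ID 32 originates at pos 1; dropped at pos 5 in round 4

Answer: 4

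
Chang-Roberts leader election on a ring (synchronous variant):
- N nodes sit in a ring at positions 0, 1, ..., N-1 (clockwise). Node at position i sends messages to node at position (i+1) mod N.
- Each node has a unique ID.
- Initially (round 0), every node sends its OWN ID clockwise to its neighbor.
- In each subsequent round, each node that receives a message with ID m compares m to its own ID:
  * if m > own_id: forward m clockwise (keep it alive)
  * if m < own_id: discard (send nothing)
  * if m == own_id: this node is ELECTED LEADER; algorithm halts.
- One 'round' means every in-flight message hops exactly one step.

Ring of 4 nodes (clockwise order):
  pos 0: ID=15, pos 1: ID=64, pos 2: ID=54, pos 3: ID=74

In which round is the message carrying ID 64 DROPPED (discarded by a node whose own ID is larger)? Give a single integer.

Round 1: pos1(id64) recv 15: drop; pos2(id54) recv 64: fwd; pos3(id74) recv 54: drop; pos0(id15) recv 74: fwd
Round 2: pos3(id74) recv 64: drop; pos1(id64) recv 74: fwd
Round 3: pos2(id54) recv 74: fwd
Round 4: pos3(id74) recv 74: ELECTED
Message ID 64 originates at pos 1; dropped at pos 3 in round 2

Answer: 2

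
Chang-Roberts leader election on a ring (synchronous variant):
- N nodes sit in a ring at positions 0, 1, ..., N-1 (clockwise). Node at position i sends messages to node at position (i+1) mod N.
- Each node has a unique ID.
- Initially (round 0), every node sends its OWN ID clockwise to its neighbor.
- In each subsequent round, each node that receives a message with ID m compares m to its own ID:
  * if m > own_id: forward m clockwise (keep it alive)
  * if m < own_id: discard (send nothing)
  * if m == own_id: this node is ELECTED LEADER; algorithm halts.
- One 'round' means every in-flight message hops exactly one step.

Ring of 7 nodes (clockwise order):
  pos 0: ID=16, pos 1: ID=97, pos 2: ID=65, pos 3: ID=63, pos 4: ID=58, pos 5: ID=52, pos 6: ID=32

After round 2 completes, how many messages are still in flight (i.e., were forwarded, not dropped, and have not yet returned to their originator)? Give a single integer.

Answer: 5

Derivation:
Round 1: pos1(id97) recv 16: drop; pos2(id65) recv 97: fwd; pos3(id63) recv 65: fwd; pos4(id58) recv 63: fwd; pos5(id52) recv 58: fwd; pos6(id32) recv 52: fwd; pos0(id16) recv 32: fwd
Round 2: pos3(id63) recv 97: fwd; pos4(id58) recv 65: fwd; pos5(id52) recv 63: fwd; pos6(id32) recv 58: fwd; pos0(id16) recv 52: fwd; pos1(id97) recv 32: drop
After round 2: 5 messages still in flight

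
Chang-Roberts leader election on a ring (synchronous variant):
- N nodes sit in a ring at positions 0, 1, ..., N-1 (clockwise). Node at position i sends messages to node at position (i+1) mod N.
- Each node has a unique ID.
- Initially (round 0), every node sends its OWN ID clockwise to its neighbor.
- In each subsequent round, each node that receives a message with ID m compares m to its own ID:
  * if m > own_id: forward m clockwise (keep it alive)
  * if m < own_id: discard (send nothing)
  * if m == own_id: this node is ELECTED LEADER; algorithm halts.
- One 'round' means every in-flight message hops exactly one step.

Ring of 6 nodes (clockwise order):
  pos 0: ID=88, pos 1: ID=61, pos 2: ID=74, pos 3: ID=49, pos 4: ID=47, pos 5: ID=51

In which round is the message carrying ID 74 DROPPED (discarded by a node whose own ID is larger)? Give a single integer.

Round 1: pos1(id61) recv 88: fwd; pos2(id74) recv 61: drop; pos3(id49) recv 74: fwd; pos4(id47) recv 49: fwd; pos5(id51) recv 47: drop; pos0(id88) recv 51: drop
Round 2: pos2(id74) recv 88: fwd; pos4(id47) recv 74: fwd; pos5(id51) recv 49: drop
Round 3: pos3(id49) recv 88: fwd; pos5(id51) recv 74: fwd
Round 4: pos4(id47) recv 88: fwd; pos0(id88) recv 74: drop
Round 5: pos5(id51) recv 88: fwd
Round 6: pos0(id88) recv 88: ELECTED
Message ID 74 originates at pos 2; dropped at pos 0 in round 4

Answer: 4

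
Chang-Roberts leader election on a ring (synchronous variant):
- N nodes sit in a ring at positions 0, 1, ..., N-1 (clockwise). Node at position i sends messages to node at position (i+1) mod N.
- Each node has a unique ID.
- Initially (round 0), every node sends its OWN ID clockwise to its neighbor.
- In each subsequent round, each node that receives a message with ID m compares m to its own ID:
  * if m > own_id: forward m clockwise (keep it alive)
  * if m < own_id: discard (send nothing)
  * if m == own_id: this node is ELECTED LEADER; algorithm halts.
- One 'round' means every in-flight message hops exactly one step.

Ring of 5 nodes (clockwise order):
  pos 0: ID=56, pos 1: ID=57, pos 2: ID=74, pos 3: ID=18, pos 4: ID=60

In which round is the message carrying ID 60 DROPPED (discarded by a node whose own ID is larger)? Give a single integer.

Answer: 3

Derivation:
Round 1: pos1(id57) recv 56: drop; pos2(id74) recv 57: drop; pos3(id18) recv 74: fwd; pos4(id60) recv 18: drop; pos0(id56) recv 60: fwd
Round 2: pos4(id60) recv 74: fwd; pos1(id57) recv 60: fwd
Round 3: pos0(id56) recv 74: fwd; pos2(id74) recv 60: drop
Round 4: pos1(id57) recv 74: fwd
Round 5: pos2(id74) recv 74: ELECTED
Message ID 60 originates at pos 4; dropped at pos 2 in round 3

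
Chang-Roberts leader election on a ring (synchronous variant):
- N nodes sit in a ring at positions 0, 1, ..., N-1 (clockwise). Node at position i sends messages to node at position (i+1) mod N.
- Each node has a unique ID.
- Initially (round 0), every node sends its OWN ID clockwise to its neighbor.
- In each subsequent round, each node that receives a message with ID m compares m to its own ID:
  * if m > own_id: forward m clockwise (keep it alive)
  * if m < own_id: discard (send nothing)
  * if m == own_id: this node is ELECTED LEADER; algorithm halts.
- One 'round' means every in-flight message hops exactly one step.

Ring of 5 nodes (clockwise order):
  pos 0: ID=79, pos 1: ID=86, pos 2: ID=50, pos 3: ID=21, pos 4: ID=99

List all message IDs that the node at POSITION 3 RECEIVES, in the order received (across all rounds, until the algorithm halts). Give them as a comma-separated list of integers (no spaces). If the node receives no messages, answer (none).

Round 1: pos1(id86) recv 79: drop; pos2(id50) recv 86: fwd; pos3(id21) recv 50: fwd; pos4(id99) recv 21: drop; pos0(id79) recv 99: fwd
Round 2: pos3(id21) recv 86: fwd; pos4(id99) recv 50: drop; pos1(id86) recv 99: fwd
Round 3: pos4(id99) recv 86: drop; pos2(id50) recv 99: fwd
Round 4: pos3(id21) recv 99: fwd
Round 5: pos4(id99) recv 99: ELECTED

Answer: 50,86,99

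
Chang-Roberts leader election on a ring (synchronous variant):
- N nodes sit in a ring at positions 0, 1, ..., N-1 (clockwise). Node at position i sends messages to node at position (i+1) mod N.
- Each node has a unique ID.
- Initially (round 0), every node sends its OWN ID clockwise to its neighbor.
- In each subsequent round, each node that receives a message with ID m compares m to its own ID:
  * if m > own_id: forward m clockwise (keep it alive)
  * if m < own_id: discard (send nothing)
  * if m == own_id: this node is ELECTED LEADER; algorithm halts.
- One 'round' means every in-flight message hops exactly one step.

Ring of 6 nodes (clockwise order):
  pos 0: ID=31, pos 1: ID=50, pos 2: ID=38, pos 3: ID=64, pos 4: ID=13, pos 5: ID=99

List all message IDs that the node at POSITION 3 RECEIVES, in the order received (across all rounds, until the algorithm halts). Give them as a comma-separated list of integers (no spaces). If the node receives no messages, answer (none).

Round 1: pos1(id50) recv 31: drop; pos2(id38) recv 50: fwd; pos3(id64) recv 38: drop; pos4(id13) recv 64: fwd; pos5(id99) recv 13: drop; pos0(id31) recv 99: fwd
Round 2: pos3(id64) recv 50: drop; pos5(id99) recv 64: drop; pos1(id50) recv 99: fwd
Round 3: pos2(id38) recv 99: fwd
Round 4: pos3(id64) recv 99: fwd
Round 5: pos4(id13) recv 99: fwd
Round 6: pos5(id99) recv 99: ELECTED

Answer: 38,50,99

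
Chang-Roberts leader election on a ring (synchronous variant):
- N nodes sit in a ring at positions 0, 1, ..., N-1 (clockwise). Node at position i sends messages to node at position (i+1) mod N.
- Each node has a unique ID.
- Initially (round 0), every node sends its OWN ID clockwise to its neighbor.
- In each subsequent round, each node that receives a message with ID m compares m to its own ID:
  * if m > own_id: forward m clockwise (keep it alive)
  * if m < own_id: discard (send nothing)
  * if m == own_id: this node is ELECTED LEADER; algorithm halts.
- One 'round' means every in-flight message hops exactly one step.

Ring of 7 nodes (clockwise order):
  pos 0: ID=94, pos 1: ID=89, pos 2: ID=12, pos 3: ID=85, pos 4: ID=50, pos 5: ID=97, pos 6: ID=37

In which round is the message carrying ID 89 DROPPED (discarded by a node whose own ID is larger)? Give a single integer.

Answer: 4

Derivation:
Round 1: pos1(id89) recv 94: fwd; pos2(id12) recv 89: fwd; pos3(id85) recv 12: drop; pos4(id50) recv 85: fwd; pos5(id97) recv 50: drop; pos6(id37) recv 97: fwd; pos0(id94) recv 37: drop
Round 2: pos2(id12) recv 94: fwd; pos3(id85) recv 89: fwd; pos5(id97) recv 85: drop; pos0(id94) recv 97: fwd
Round 3: pos3(id85) recv 94: fwd; pos4(id50) recv 89: fwd; pos1(id89) recv 97: fwd
Round 4: pos4(id50) recv 94: fwd; pos5(id97) recv 89: drop; pos2(id12) recv 97: fwd
Round 5: pos5(id97) recv 94: drop; pos3(id85) recv 97: fwd
Round 6: pos4(id50) recv 97: fwd
Round 7: pos5(id97) recv 97: ELECTED
Message ID 89 originates at pos 1; dropped at pos 5 in round 4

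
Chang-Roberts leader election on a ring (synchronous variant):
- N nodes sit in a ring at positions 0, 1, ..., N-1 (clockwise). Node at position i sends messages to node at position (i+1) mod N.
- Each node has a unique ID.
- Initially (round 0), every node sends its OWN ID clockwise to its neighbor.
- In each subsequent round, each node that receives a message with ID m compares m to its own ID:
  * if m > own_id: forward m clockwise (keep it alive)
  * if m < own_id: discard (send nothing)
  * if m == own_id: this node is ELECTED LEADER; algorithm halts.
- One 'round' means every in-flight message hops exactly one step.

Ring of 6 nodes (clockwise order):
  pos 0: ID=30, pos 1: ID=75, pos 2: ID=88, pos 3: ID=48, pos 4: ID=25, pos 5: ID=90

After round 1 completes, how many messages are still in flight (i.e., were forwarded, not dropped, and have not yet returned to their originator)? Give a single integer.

Answer: 3

Derivation:
Round 1: pos1(id75) recv 30: drop; pos2(id88) recv 75: drop; pos3(id48) recv 88: fwd; pos4(id25) recv 48: fwd; pos5(id90) recv 25: drop; pos0(id30) recv 90: fwd
After round 1: 3 messages still in flight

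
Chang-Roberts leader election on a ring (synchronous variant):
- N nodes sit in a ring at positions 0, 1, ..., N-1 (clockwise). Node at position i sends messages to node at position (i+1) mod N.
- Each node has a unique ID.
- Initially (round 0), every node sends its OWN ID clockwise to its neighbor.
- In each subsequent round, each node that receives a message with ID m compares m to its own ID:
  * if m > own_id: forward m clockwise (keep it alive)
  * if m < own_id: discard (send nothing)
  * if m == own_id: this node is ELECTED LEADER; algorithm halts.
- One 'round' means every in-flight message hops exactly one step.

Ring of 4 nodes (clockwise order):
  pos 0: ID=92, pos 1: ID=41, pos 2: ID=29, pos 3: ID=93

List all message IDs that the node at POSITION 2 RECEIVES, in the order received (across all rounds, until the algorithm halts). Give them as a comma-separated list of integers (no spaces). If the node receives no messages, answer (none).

Answer: 41,92,93

Derivation:
Round 1: pos1(id41) recv 92: fwd; pos2(id29) recv 41: fwd; pos3(id93) recv 29: drop; pos0(id92) recv 93: fwd
Round 2: pos2(id29) recv 92: fwd; pos3(id93) recv 41: drop; pos1(id41) recv 93: fwd
Round 3: pos3(id93) recv 92: drop; pos2(id29) recv 93: fwd
Round 4: pos3(id93) recv 93: ELECTED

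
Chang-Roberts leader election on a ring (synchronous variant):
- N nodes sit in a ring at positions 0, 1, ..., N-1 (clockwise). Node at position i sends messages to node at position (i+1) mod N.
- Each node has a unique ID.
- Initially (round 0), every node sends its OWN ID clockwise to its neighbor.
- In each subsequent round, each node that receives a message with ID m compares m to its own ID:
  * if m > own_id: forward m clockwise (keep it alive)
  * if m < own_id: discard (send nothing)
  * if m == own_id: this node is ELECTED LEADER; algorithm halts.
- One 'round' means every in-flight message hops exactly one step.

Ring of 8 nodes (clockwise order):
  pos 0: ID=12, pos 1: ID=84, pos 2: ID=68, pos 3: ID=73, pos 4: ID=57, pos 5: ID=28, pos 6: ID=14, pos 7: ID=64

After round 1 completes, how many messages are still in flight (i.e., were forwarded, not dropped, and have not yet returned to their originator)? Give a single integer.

Answer: 5

Derivation:
Round 1: pos1(id84) recv 12: drop; pos2(id68) recv 84: fwd; pos3(id73) recv 68: drop; pos4(id57) recv 73: fwd; pos5(id28) recv 57: fwd; pos6(id14) recv 28: fwd; pos7(id64) recv 14: drop; pos0(id12) recv 64: fwd
After round 1: 5 messages still in flight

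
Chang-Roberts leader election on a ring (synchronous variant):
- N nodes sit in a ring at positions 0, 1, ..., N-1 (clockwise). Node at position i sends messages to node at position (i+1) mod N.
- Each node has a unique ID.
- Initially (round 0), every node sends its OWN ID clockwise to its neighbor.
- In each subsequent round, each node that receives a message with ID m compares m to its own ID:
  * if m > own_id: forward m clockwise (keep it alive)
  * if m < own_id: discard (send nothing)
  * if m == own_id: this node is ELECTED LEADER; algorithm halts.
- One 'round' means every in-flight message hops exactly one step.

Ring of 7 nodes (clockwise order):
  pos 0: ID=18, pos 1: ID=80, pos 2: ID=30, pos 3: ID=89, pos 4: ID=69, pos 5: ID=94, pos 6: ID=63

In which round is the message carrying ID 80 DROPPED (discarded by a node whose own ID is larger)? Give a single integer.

Answer: 2

Derivation:
Round 1: pos1(id80) recv 18: drop; pos2(id30) recv 80: fwd; pos3(id89) recv 30: drop; pos4(id69) recv 89: fwd; pos5(id94) recv 69: drop; pos6(id63) recv 94: fwd; pos0(id18) recv 63: fwd
Round 2: pos3(id89) recv 80: drop; pos5(id94) recv 89: drop; pos0(id18) recv 94: fwd; pos1(id80) recv 63: drop
Round 3: pos1(id80) recv 94: fwd
Round 4: pos2(id30) recv 94: fwd
Round 5: pos3(id89) recv 94: fwd
Round 6: pos4(id69) recv 94: fwd
Round 7: pos5(id94) recv 94: ELECTED
Message ID 80 originates at pos 1; dropped at pos 3 in round 2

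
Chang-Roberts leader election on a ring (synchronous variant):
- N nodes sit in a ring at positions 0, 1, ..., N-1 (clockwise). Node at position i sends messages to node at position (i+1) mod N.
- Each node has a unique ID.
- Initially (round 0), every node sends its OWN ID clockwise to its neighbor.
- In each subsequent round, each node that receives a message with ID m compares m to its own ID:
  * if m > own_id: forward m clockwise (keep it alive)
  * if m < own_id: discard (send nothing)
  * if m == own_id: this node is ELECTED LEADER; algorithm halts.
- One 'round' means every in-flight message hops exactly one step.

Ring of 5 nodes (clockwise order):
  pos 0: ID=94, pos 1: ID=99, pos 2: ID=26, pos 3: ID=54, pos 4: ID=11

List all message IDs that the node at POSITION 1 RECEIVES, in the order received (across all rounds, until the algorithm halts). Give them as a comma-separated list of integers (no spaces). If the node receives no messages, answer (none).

Round 1: pos1(id99) recv 94: drop; pos2(id26) recv 99: fwd; pos3(id54) recv 26: drop; pos4(id11) recv 54: fwd; pos0(id94) recv 11: drop
Round 2: pos3(id54) recv 99: fwd; pos0(id94) recv 54: drop
Round 3: pos4(id11) recv 99: fwd
Round 4: pos0(id94) recv 99: fwd
Round 5: pos1(id99) recv 99: ELECTED

Answer: 94,99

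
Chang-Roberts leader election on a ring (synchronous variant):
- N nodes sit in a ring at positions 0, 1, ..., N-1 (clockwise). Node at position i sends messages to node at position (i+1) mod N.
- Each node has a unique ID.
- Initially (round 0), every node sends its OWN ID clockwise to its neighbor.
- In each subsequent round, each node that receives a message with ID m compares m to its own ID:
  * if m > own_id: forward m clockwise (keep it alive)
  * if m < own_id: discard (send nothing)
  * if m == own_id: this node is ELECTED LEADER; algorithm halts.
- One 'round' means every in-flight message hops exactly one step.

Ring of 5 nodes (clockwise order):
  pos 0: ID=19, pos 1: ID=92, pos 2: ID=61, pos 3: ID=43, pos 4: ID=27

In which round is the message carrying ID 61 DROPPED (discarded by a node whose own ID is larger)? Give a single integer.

Round 1: pos1(id92) recv 19: drop; pos2(id61) recv 92: fwd; pos3(id43) recv 61: fwd; pos4(id27) recv 43: fwd; pos0(id19) recv 27: fwd
Round 2: pos3(id43) recv 92: fwd; pos4(id27) recv 61: fwd; pos0(id19) recv 43: fwd; pos1(id92) recv 27: drop
Round 3: pos4(id27) recv 92: fwd; pos0(id19) recv 61: fwd; pos1(id92) recv 43: drop
Round 4: pos0(id19) recv 92: fwd; pos1(id92) recv 61: drop
Round 5: pos1(id92) recv 92: ELECTED
Message ID 61 originates at pos 2; dropped at pos 1 in round 4

Answer: 4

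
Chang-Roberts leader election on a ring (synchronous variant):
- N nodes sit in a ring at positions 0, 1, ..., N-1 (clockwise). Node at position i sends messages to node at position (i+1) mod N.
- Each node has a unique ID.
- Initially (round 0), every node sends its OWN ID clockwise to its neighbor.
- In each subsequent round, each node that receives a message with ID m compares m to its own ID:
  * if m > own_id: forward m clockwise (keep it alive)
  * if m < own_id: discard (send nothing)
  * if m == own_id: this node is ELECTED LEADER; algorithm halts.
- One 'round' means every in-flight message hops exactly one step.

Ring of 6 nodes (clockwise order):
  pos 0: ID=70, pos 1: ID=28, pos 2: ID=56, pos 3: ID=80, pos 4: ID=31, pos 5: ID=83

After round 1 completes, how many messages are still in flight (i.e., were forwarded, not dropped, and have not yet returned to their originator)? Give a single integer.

Round 1: pos1(id28) recv 70: fwd; pos2(id56) recv 28: drop; pos3(id80) recv 56: drop; pos4(id31) recv 80: fwd; pos5(id83) recv 31: drop; pos0(id70) recv 83: fwd
After round 1: 3 messages still in flight

Answer: 3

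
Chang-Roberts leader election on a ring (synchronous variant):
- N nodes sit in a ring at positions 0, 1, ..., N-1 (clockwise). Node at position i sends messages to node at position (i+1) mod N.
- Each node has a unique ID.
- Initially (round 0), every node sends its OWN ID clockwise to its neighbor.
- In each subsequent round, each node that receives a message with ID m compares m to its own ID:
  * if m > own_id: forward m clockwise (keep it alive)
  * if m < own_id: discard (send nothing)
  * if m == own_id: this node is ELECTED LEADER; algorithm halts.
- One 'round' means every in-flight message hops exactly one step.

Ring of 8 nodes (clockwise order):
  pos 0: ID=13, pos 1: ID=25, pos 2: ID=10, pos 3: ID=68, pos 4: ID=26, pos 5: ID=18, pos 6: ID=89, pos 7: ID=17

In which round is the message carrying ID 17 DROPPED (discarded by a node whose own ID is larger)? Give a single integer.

Answer: 2

Derivation:
Round 1: pos1(id25) recv 13: drop; pos2(id10) recv 25: fwd; pos3(id68) recv 10: drop; pos4(id26) recv 68: fwd; pos5(id18) recv 26: fwd; pos6(id89) recv 18: drop; pos7(id17) recv 89: fwd; pos0(id13) recv 17: fwd
Round 2: pos3(id68) recv 25: drop; pos5(id18) recv 68: fwd; pos6(id89) recv 26: drop; pos0(id13) recv 89: fwd; pos1(id25) recv 17: drop
Round 3: pos6(id89) recv 68: drop; pos1(id25) recv 89: fwd
Round 4: pos2(id10) recv 89: fwd
Round 5: pos3(id68) recv 89: fwd
Round 6: pos4(id26) recv 89: fwd
Round 7: pos5(id18) recv 89: fwd
Round 8: pos6(id89) recv 89: ELECTED
Message ID 17 originates at pos 7; dropped at pos 1 in round 2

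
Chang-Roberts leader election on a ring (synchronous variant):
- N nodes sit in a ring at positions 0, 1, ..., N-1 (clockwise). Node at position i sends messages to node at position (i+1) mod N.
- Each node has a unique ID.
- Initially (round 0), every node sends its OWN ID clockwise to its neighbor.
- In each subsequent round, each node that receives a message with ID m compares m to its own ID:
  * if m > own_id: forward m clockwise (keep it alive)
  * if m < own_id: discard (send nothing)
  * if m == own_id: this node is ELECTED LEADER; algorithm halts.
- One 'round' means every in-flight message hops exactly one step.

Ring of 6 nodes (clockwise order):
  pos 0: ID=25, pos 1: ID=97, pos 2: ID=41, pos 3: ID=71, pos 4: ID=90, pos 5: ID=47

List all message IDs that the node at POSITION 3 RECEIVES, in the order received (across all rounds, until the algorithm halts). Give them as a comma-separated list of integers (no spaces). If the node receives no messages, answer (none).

Answer: 41,97

Derivation:
Round 1: pos1(id97) recv 25: drop; pos2(id41) recv 97: fwd; pos3(id71) recv 41: drop; pos4(id90) recv 71: drop; pos5(id47) recv 90: fwd; pos0(id25) recv 47: fwd
Round 2: pos3(id71) recv 97: fwd; pos0(id25) recv 90: fwd; pos1(id97) recv 47: drop
Round 3: pos4(id90) recv 97: fwd; pos1(id97) recv 90: drop
Round 4: pos5(id47) recv 97: fwd
Round 5: pos0(id25) recv 97: fwd
Round 6: pos1(id97) recv 97: ELECTED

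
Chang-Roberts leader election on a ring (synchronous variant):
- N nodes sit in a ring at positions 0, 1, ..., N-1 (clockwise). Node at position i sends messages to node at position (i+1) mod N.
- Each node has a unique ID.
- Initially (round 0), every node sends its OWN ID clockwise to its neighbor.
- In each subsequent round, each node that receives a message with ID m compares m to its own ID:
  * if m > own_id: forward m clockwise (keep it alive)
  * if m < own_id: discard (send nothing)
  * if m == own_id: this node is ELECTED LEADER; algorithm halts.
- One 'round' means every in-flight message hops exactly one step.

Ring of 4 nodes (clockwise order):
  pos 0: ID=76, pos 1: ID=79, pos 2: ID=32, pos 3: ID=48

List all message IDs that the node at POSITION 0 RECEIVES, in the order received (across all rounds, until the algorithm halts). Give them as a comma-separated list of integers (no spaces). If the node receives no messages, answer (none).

Answer: 48,79

Derivation:
Round 1: pos1(id79) recv 76: drop; pos2(id32) recv 79: fwd; pos3(id48) recv 32: drop; pos0(id76) recv 48: drop
Round 2: pos3(id48) recv 79: fwd
Round 3: pos0(id76) recv 79: fwd
Round 4: pos1(id79) recv 79: ELECTED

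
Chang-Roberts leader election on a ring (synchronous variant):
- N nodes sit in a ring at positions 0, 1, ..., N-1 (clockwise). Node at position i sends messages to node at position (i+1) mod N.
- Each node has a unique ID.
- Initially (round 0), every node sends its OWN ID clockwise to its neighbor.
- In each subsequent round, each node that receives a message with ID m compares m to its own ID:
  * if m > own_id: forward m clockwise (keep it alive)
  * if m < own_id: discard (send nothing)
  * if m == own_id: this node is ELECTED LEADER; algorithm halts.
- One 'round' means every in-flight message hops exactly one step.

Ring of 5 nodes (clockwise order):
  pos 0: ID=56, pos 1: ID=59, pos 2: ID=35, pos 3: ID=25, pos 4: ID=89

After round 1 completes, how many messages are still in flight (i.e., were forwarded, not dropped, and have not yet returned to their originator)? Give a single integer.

Round 1: pos1(id59) recv 56: drop; pos2(id35) recv 59: fwd; pos3(id25) recv 35: fwd; pos4(id89) recv 25: drop; pos0(id56) recv 89: fwd
After round 1: 3 messages still in flight

Answer: 3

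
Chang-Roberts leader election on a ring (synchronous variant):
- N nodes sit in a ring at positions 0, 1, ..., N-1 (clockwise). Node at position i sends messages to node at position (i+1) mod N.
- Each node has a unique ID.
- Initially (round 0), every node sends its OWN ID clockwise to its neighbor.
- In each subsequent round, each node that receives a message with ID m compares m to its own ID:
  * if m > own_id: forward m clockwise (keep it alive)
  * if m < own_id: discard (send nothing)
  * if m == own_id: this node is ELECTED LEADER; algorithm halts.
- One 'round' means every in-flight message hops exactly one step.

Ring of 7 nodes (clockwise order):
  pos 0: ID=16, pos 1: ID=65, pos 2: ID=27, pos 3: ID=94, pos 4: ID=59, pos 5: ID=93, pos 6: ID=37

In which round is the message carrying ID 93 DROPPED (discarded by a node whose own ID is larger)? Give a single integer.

Round 1: pos1(id65) recv 16: drop; pos2(id27) recv 65: fwd; pos3(id94) recv 27: drop; pos4(id59) recv 94: fwd; pos5(id93) recv 59: drop; pos6(id37) recv 93: fwd; pos0(id16) recv 37: fwd
Round 2: pos3(id94) recv 65: drop; pos5(id93) recv 94: fwd; pos0(id16) recv 93: fwd; pos1(id65) recv 37: drop
Round 3: pos6(id37) recv 94: fwd; pos1(id65) recv 93: fwd
Round 4: pos0(id16) recv 94: fwd; pos2(id27) recv 93: fwd
Round 5: pos1(id65) recv 94: fwd; pos3(id94) recv 93: drop
Round 6: pos2(id27) recv 94: fwd
Round 7: pos3(id94) recv 94: ELECTED
Message ID 93 originates at pos 5; dropped at pos 3 in round 5

Answer: 5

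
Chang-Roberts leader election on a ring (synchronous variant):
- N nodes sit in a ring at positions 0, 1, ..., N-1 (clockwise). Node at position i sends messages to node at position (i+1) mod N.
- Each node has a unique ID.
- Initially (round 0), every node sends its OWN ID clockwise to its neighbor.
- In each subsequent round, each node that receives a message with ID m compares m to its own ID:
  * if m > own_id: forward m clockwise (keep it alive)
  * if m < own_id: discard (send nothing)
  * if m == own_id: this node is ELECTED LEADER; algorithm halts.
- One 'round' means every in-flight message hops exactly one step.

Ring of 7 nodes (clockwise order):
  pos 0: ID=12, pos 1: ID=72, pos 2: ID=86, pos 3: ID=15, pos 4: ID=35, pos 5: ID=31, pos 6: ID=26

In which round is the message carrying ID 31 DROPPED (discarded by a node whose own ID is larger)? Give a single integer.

Answer: 3

Derivation:
Round 1: pos1(id72) recv 12: drop; pos2(id86) recv 72: drop; pos3(id15) recv 86: fwd; pos4(id35) recv 15: drop; pos5(id31) recv 35: fwd; pos6(id26) recv 31: fwd; pos0(id12) recv 26: fwd
Round 2: pos4(id35) recv 86: fwd; pos6(id26) recv 35: fwd; pos0(id12) recv 31: fwd; pos1(id72) recv 26: drop
Round 3: pos5(id31) recv 86: fwd; pos0(id12) recv 35: fwd; pos1(id72) recv 31: drop
Round 4: pos6(id26) recv 86: fwd; pos1(id72) recv 35: drop
Round 5: pos0(id12) recv 86: fwd
Round 6: pos1(id72) recv 86: fwd
Round 7: pos2(id86) recv 86: ELECTED
Message ID 31 originates at pos 5; dropped at pos 1 in round 3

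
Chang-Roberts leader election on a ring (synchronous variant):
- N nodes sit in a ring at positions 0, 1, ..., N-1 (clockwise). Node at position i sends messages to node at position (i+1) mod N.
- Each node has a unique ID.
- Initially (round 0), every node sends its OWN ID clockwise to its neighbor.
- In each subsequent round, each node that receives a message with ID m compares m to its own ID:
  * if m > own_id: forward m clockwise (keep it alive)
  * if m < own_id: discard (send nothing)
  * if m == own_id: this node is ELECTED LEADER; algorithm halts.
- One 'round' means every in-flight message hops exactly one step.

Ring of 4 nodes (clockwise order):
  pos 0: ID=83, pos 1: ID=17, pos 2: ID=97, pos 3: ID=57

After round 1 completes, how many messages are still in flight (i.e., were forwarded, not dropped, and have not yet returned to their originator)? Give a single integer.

Answer: 2

Derivation:
Round 1: pos1(id17) recv 83: fwd; pos2(id97) recv 17: drop; pos3(id57) recv 97: fwd; pos0(id83) recv 57: drop
After round 1: 2 messages still in flight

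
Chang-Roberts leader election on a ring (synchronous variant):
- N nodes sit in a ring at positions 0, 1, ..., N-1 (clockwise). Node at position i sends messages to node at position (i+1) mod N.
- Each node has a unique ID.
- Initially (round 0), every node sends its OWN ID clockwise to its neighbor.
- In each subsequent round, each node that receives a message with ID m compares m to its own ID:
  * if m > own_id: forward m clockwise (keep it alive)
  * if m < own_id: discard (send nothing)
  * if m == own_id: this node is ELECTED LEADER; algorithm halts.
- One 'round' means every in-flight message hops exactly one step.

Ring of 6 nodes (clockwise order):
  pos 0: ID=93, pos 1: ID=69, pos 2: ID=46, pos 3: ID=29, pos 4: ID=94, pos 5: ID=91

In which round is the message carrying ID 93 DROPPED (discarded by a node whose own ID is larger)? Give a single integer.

Round 1: pos1(id69) recv 93: fwd; pos2(id46) recv 69: fwd; pos3(id29) recv 46: fwd; pos4(id94) recv 29: drop; pos5(id91) recv 94: fwd; pos0(id93) recv 91: drop
Round 2: pos2(id46) recv 93: fwd; pos3(id29) recv 69: fwd; pos4(id94) recv 46: drop; pos0(id93) recv 94: fwd
Round 3: pos3(id29) recv 93: fwd; pos4(id94) recv 69: drop; pos1(id69) recv 94: fwd
Round 4: pos4(id94) recv 93: drop; pos2(id46) recv 94: fwd
Round 5: pos3(id29) recv 94: fwd
Round 6: pos4(id94) recv 94: ELECTED
Message ID 93 originates at pos 0; dropped at pos 4 in round 4

Answer: 4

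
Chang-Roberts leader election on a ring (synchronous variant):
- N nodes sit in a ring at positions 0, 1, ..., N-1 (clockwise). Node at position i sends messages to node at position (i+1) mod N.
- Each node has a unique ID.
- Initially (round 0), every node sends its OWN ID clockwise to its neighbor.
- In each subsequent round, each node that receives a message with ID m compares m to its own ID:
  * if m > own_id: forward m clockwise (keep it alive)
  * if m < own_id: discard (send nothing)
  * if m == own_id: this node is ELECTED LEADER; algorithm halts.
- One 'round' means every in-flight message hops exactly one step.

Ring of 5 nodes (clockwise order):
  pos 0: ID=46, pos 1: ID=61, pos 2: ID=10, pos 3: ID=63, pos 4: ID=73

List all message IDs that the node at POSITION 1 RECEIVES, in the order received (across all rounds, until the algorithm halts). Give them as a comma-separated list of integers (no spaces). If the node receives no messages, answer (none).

Answer: 46,73

Derivation:
Round 1: pos1(id61) recv 46: drop; pos2(id10) recv 61: fwd; pos3(id63) recv 10: drop; pos4(id73) recv 63: drop; pos0(id46) recv 73: fwd
Round 2: pos3(id63) recv 61: drop; pos1(id61) recv 73: fwd
Round 3: pos2(id10) recv 73: fwd
Round 4: pos3(id63) recv 73: fwd
Round 5: pos4(id73) recv 73: ELECTED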